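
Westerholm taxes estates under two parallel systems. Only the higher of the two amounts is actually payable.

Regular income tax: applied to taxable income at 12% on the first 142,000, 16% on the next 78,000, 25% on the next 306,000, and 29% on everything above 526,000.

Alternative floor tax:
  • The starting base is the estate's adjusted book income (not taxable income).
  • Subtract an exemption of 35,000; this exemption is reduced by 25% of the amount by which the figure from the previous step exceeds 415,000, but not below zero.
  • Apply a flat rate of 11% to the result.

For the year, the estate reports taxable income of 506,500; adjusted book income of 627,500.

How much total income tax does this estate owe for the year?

Alternative floor tax:
  Base (adjusted book income): 627,500
  Exemption: 25% × (627,500 − 415,000) = 53,125 ≥ 35,000, so the exemption is fully phased out
  Base: 627,500 − 0 = 627,500
  627,500 × 11% = 69,025

Regular income tax:
  142,000 × 12% = 17,040
  78,000 × 16% = 12,480
  286,500 × 25% = 71,625
  → 101,145

101,145 > 69,025, so the regular income tax governs.

101,145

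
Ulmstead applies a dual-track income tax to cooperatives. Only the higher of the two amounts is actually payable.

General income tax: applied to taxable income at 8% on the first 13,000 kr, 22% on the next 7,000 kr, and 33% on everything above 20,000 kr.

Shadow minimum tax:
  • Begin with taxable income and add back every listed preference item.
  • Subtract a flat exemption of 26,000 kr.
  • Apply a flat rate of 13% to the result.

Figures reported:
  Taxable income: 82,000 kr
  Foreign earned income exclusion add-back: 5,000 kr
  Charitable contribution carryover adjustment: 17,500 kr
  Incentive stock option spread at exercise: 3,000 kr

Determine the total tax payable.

23,040 kr

General income tax:
  13,000 kr × 8% = 1,040 kr
  7,000 kr × 22% = 1,540 kr
  62,000 kr × 33% = 20,460 kr
  → 23,040 kr

Shadow minimum tax:
  Adjusted income: 82,000 kr + 5,000 kr + 17,500 kr + 3,000 kr = 107,500 kr
  Less exemption 26,000 kr → base 81,500 kr
  81,500 kr × 13% = 10,595 kr

23,040 kr > 10,595 kr, so the general income tax governs.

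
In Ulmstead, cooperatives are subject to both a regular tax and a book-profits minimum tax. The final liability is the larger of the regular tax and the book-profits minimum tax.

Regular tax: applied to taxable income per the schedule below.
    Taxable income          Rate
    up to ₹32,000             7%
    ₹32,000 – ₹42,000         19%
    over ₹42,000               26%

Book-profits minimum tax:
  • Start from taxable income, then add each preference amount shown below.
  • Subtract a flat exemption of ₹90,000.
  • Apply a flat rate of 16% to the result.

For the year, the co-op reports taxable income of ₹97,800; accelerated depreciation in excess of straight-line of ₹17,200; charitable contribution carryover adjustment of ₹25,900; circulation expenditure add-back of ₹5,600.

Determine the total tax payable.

Regular tax:
  ₹32,000 × 7% = ₹2,240
  ₹10,000 × 19% = ₹1,900
  ₹55,800 × 26% = ₹14,508
  → ₹18,648

Book-profits minimum tax:
  Adjusted income: ₹97,800 + ₹17,200 + ₹25,900 + ₹5,600 = ₹146,500
  Less exemption ₹90,000 → base ₹56,500
  ₹56,500 × 16% = ₹9,040

₹18,648 > ₹9,040, so the regular tax governs.

₹18,648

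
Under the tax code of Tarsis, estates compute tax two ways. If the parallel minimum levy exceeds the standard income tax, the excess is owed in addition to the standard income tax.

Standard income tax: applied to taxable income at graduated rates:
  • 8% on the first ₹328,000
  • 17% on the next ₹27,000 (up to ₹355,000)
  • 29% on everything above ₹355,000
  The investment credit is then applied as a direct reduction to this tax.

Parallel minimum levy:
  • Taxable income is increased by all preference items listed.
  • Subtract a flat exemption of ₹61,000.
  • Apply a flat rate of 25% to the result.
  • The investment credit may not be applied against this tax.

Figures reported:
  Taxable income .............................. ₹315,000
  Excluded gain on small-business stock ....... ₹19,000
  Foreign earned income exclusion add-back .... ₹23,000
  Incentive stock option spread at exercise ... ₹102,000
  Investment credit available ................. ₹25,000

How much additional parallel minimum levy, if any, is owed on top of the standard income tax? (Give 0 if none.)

Parallel minimum levy:
  Adjusted income: ₹315,000 + ₹19,000 + ₹23,000 + ₹102,000 = ₹459,000
  Less exemption ₹61,000 → base ₹398,000
  ₹398,000 × 25% = ₹99,500

Standard income tax:
  ₹315,000 × 8% = ₹25,200
  Less investment credit ₹25,000 → ₹200

Excess of parallel minimum levy over standard income tax: ₹99,500 − ₹200 = ₹99,300.

₹99,300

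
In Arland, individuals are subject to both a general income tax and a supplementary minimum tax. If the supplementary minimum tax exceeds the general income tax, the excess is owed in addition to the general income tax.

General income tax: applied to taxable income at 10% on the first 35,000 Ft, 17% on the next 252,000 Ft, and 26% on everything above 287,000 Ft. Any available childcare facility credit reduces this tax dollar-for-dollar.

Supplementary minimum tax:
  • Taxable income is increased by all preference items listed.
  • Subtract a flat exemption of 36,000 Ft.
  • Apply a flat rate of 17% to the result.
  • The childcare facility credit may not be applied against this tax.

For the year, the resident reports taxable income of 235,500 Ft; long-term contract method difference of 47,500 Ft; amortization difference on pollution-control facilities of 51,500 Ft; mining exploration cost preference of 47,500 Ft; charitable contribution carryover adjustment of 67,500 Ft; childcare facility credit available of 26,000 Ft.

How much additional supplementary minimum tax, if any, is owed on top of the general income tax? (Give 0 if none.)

General income tax:
  35,000 Ft × 10% = 3,500 Ft
  200,500 Ft × 17% = 34,085 Ft
  → 37,585 Ft
  Less childcare facility credit 26,000 Ft → 11,585 Ft

Supplementary minimum tax:
  Adjusted income: 235,500 Ft + 47,500 Ft + 51,500 Ft + 47,500 Ft + 67,500 Ft = 449,500 Ft
  Less exemption 36,000 Ft → base 413,500 Ft
  413,500 Ft × 17% = 70,295 Ft

Excess of supplementary minimum tax over general income tax: 70,295 Ft − 11,585 Ft = 58,710 Ft.

58,710 Ft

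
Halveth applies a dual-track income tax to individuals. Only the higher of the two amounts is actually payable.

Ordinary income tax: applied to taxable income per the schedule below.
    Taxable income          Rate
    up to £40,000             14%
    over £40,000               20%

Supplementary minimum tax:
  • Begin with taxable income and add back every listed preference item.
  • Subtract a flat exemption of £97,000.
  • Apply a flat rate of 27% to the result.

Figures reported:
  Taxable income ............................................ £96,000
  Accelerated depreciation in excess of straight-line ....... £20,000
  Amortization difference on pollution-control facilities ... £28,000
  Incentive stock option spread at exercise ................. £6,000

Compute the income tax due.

Ordinary income tax:
  £40,000 × 14% = £5,600
  £56,000 × 20% = £11,200
  → £16,800

Supplementary minimum tax:
  Adjusted income: £96,000 + £20,000 + £28,000 + £6,000 = £150,000
  Less exemption £97,000 → base £53,000
  £53,000 × 27% = £14,310

£16,800 > £14,310, so the ordinary income tax governs.

£16,800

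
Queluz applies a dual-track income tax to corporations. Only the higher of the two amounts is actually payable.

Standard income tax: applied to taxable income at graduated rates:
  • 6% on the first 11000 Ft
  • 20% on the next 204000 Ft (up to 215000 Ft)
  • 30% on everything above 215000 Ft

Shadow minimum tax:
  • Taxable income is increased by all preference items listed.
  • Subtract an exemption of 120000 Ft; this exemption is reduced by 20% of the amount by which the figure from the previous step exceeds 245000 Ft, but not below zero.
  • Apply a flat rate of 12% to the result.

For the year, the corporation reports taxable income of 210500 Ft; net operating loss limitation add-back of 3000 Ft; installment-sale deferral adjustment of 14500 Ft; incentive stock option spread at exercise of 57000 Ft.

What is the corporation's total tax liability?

40560 Ft

Shadow minimum tax:
  Adjusted income: 210500 Ft + 3000 Ft + 14500 Ft + 57000 Ft = 285000 Ft
  Exemption: 120000 Ft − 20% × (285000 Ft − 245000 Ft) = 120000 Ft − 8000 Ft = 112000 Ft
  Base: 285000 Ft − 112000 Ft = 173000 Ft
  173000 Ft × 12% = 20760 Ft

Standard income tax:
  11000 Ft × 6% = 660 Ft
  199500 Ft × 20% = 39900 Ft
  → 40560 Ft

40560 Ft > 20760 Ft, so the standard income tax governs.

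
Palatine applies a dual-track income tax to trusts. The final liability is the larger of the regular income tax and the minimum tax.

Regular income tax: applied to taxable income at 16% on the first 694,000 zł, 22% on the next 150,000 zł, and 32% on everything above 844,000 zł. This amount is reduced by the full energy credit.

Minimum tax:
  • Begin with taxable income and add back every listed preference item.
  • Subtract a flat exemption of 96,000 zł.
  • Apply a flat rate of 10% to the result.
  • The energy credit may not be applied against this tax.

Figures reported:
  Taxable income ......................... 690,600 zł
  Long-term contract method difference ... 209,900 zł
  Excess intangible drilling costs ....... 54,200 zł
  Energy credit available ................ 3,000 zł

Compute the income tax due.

107,496 zł

Minimum tax:
  Adjusted income: 690,600 zł + 209,900 zł + 54,200 zł = 954,700 zł
  Less exemption 96,000 zł → base 858,700 zł
  858,700 zł × 10% = 85,870 zł

Regular income tax:
  690,600 zł × 16% = 110,496 zł
  Less energy credit 3,000 zł → 107,496 zł

107,496 zł > 85,870 zł, so the regular income tax governs.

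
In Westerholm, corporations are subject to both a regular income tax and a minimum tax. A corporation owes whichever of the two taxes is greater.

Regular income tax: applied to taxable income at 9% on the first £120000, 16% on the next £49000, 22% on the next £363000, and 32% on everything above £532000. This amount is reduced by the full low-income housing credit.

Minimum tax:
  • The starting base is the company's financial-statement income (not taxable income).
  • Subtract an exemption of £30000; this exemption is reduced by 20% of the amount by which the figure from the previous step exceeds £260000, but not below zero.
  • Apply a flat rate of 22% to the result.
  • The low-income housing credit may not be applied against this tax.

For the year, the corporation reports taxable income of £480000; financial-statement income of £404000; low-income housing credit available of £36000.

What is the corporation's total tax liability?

£88616

Regular income tax:
  £120000 × 9% = £10800
  £49000 × 16% = £7840
  £311000 × 22% = £68420
  → £87060
  Less low-income housing credit £36000 → £51060

Minimum tax:
  Base (financial-statement income): £404000
  Exemption: £30000 − 20% × (£404000 − £260000) = £30000 − £28800 = £1200
  Base: £404000 − £1200 = £402800
  £402800 × 22% = £88616

£88616 > £51060, so the minimum tax is the binding amount.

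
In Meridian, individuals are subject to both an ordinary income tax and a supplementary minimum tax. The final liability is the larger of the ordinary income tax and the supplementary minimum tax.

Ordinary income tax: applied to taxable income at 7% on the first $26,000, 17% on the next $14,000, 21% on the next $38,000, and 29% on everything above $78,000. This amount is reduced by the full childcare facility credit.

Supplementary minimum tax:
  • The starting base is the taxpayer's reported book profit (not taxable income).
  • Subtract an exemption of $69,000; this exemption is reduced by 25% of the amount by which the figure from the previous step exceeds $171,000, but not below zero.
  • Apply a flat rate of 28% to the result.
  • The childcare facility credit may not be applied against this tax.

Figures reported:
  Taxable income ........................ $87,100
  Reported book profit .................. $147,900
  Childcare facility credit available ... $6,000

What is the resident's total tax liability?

Ordinary income tax:
  $26,000 × 7% = $1,820
  $14,000 × 17% = $2,380
  $38,000 × 21% = $7,980
  $9,100 × 29% = $2,639
  → $14,819
  Less childcare facility credit $6,000 → $8,819

Supplementary minimum tax:
  Base (reported book profit): $147,900
  Exemption: $147,900 ≤ $171,000, so full $69,000 applies
  Base: $147,900 − $69,000 = $78,900
  $78,900 × 28% = $22,092

$22,092 > $8,819, so the supplementary minimum tax is the binding amount.

$22,092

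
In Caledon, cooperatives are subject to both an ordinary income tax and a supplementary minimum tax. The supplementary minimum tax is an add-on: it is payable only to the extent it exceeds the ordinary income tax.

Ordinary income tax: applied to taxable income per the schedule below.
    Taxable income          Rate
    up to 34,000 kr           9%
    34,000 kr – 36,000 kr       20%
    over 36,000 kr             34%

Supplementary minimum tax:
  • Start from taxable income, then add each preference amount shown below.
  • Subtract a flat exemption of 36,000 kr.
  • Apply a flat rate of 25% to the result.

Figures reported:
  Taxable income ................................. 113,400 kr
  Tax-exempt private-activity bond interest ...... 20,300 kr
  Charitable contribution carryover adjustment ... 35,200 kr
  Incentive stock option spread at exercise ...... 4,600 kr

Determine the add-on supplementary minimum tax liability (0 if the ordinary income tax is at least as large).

4,599 kr

Ordinary income tax:
  34,000 kr × 9% = 3,060 kr
  2,000 kr × 20% = 400 kr
  77,400 kr × 34% = 26,316 kr
  → 29,776 kr

Supplementary minimum tax:
  Adjusted income: 113,400 kr + 20,300 kr + 35,200 kr + 4,600 kr = 173,500 kr
  Less exemption 36,000 kr → base 137,500 kr
  137,500 kr × 25% = 34,375 kr

Excess of supplementary minimum tax over ordinary income tax: 34,375 kr − 29,776 kr = 4,599 kr.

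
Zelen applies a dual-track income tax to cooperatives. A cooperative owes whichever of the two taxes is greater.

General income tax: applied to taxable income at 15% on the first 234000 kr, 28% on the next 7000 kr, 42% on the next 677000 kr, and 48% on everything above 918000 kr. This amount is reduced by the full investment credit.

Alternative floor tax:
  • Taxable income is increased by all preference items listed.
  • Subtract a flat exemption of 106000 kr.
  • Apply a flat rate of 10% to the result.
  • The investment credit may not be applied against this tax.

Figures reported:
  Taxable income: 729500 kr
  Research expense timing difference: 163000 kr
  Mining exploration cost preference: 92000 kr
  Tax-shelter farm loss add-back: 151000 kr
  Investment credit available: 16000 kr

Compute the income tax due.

General income tax:
  234000 kr × 15% = 35100 kr
  7000 kr × 28% = 1960 kr
  488500 kr × 42% = 205170 kr
  → 242230 kr
  Less investment credit 16000 kr → 226230 kr

Alternative floor tax:
  Adjusted income: 729500 kr + 163000 kr + 92000 kr + 151000 kr = 1135500 kr
  Less exemption 106000 kr → base 1029500 kr
  1029500 kr × 10% = 102950 kr

226230 kr > 102950 kr, so the general income tax governs.

226230 kr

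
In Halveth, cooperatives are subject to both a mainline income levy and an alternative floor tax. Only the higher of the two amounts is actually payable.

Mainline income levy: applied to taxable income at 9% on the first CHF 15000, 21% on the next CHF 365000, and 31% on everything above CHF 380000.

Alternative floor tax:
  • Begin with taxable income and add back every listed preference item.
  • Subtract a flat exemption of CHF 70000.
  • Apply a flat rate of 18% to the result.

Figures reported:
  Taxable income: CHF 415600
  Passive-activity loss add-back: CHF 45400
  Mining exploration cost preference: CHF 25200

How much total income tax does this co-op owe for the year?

Mainline income levy:
  CHF 15000 × 9% = CHF 1350
  CHF 365000 × 21% = CHF 76650
  CHF 35600 × 31% = CHF 11036
  → CHF 89036

Alternative floor tax:
  Adjusted income: CHF 415600 + CHF 45400 + CHF 25200 = CHF 486200
  Less exemption CHF 70000 → base CHF 416200
  CHF 416200 × 18% = CHF 74916

CHF 89036 > CHF 74916, so the mainline income levy governs.

CHF 89036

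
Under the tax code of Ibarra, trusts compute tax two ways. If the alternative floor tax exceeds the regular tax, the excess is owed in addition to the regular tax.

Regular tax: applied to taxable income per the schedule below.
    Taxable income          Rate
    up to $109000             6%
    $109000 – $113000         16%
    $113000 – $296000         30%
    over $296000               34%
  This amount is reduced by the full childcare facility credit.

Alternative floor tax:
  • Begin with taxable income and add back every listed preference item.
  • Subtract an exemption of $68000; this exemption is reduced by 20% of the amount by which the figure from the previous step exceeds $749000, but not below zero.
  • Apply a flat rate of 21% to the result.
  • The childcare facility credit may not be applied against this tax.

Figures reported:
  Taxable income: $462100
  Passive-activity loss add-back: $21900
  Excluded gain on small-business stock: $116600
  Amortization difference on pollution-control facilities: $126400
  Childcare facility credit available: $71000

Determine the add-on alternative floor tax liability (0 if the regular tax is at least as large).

$90836

Alternative floor tax:
  Adjusted income: $462100 + $21900 + $116600 + $126400 = $727000
  Exemption: $727000 ≤ $749000, so full $68000 applies
  Base: $727000 − $68000 = $659000
  $659000 × 21% = $138390

Regular tax:
  $109000 × 6% = $6540
  $4000 × 16% = $640
  $183000 × 30% = $54900
  $166100 × 34% = $56474
  → $118554
  Less childcare facility credit $71000 → $47554

Excess of alternative floor tax over regular tax: $138390 − $47554 = $90836.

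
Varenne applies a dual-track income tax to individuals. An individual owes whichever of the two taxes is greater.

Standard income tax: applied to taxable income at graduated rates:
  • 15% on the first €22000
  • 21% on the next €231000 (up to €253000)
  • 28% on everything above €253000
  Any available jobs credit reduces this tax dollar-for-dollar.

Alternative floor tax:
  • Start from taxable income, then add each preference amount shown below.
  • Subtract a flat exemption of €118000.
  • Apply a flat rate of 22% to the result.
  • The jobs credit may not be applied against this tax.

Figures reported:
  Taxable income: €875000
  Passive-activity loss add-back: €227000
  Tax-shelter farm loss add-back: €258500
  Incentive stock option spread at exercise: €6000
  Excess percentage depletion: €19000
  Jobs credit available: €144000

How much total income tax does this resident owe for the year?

€278850

Standard income tax:
  €22000 × 15% = €3300
  €231000 × 21% = €48510
  €622000 × 28% = €174160
  → €225970
  Less jobs credit €144000 → €81970

Alternative floor tax:
  Adjusted income: €875000 + €227000 + €258500 + €6000 + €19000 = €1385500
  Less exemption €118000 → base €1267500
  €1267500 × 22% = €278850

€278850 > €81970, so the alternative floor tax is the binding amount.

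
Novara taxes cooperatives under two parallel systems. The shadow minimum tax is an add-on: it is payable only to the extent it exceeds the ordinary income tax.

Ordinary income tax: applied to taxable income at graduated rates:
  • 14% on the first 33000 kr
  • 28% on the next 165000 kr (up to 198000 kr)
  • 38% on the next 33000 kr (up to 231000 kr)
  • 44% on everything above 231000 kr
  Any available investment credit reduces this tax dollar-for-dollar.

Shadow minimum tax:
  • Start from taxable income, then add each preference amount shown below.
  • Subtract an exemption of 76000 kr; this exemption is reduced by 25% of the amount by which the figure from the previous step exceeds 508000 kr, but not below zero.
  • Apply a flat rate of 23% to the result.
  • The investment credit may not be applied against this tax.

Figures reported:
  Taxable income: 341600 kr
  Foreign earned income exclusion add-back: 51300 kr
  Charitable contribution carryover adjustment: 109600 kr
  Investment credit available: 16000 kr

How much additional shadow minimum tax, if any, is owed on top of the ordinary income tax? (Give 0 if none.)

2071 kr

Ordinary income tax:
  33000 kr × 14% = 4620 kr
  165000 kr × 28% = 46200 kr
  33000 kr × 38% = 12540 kr
  110600 kr × 44% = 48664 kr
  → 112024 kr
  Less investment credit 16000 kr → 96024 kr

Shadow minimum tax:
  Adjusted income: 341600 kr + 51300 kr + 109600 kr = 502500 kr
  Exemption: 502500 kr ≤ 508000 kr, so full 76000 kr applies
  Base: 502500 kr − 76000 kr = 426500 kr
  426500 kr × 23% = 98095 kr

Excess of shadow minimum tax over ordinary income tax: 98095 kr − 96024 kr = 2071 kr.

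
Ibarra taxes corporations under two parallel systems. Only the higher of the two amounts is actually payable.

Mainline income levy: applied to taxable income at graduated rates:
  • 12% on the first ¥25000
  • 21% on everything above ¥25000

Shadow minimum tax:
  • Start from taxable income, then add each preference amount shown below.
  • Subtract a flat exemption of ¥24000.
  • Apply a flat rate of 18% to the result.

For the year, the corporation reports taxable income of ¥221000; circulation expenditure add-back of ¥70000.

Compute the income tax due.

¥48060

Mainline income levy:
  ¥25000 × 12% = ¥3000
  ¥196000 × 21% = ¥41160
  → ¥44160

Shadow minimum tax:
  Adjusted income: ¥221000 + ¥70000 = ¥291000
  Less exemption ¥24000 → base ¥267000
  ¥267000 × 18% = ¥48060

¥48060 > ¥44160, so the shadow minimum tax is the binding amount.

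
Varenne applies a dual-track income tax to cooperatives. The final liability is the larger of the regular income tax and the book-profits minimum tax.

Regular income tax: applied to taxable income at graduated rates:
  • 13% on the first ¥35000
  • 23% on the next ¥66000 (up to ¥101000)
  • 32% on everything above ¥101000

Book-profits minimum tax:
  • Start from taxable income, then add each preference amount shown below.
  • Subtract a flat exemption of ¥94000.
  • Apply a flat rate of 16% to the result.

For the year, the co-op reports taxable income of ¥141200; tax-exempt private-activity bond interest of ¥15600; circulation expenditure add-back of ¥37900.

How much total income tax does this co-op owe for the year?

¥32594

Regular income tax:
  ¥35000 × 13% = ¥4550
  ¥66000 × 23% = ¥15180
  ¥40200 × 32% = ¥12864
  → ¥32594

Book-profits minimum tax:
  Adjusted income: ¥141200 + ¥15600 + ¥37900 = ¥194700
  Less exemption ¥94000 → base ¥100700
  ¥100700 × 16% = ¥16112

¥32594 > ¥16112, so the regular income tax governs.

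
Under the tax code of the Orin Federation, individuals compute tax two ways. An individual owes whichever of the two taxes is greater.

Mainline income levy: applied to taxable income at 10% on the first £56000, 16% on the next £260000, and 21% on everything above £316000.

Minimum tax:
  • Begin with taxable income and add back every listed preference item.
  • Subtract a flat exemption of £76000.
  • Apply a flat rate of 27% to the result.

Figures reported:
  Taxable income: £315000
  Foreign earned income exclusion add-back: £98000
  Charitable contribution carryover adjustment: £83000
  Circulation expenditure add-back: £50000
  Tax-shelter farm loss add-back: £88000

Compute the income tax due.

Mainline income levy:
  £56000 × 10% = £5600
  £259000 × 16% = £41440
  → £47040

Minimum tax:
  Adjusted income: £315000 + £98000 + £83000 + £50000 + £88000 = £634000
  Less exemption £76000 → base £558000
  £558000 × 27% = £150660

£150660 > £47040, so the minimum tax is the binding amount.

£150660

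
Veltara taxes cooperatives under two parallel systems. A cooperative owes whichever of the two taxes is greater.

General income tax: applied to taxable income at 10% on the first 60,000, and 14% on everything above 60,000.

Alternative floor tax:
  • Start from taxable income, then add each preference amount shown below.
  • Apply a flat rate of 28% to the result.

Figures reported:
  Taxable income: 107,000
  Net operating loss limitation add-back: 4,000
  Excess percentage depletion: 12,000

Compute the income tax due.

Alternative floor tax:
  Adjusted income: 107,000 + 4,000 + 12,000 = 123,000
  123,000 × 28% = 34,440

General income tax:
  60,000 × 10% = 6,000
  47,000 × 14% = 6,580
  → 12,580

34,440 > 12,580, so the alternative floor tax is the binding amount.

34,440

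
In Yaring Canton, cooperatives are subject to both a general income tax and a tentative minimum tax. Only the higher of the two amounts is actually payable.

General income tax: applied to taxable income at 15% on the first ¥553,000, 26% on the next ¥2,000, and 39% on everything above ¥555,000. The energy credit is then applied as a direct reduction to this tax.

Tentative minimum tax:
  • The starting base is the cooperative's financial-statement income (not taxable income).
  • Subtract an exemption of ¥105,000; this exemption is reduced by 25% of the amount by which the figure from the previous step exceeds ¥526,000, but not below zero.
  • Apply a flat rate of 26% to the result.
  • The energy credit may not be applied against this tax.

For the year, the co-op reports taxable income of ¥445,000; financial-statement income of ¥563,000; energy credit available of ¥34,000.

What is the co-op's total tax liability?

¥121,485

General income tax:
  ¥445,000 × 15% = ¥66,750
  Less energy credit ¥34,000 → ¥32,750

Tentative minimum tax:
  Base (financial-statement income): ¥563,000
  Exemption: ¥105,000 − 25% × (¥563,000 − ¥526,000) = ¥105,000 − ¥9,250 = ¥95,750
  Base: ¥563,000 − ¥95,750 = ¥467,250
  ¥467,250 × 26% = ¥121,485

¥121,485 > ¥32,750, so the tentative minimum tax is the binding amount.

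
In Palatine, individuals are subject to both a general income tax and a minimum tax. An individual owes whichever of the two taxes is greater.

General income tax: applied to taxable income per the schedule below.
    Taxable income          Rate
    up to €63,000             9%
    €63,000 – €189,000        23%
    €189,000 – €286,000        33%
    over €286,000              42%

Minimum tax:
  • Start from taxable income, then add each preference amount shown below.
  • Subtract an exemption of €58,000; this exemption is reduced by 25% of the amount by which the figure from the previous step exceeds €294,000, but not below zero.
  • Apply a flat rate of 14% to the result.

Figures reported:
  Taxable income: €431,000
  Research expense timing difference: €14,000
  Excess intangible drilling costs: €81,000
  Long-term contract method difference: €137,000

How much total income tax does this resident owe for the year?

General income tax:
  €63,000 × 9% = €5,670
  €126,000 × 23% = €28,980
  €97,000 × 33% = €32,010
  €145,000 × 42% = €60,900
  → €127,560

Minimum tax:
  Adjusted income: €431,000 + €14,000 + €81,000 + €137,000 = €663,000
  Exemption: 25% × (€663,000 − €294,000) = €92,250 ≥ €58,000, so the exemption is fully phased out
  Base: €663,000 − €0 = €663,000
  €663,000 × 14% = €92,820

€127,560 > €92,820, so the general income tax governs.

€127,560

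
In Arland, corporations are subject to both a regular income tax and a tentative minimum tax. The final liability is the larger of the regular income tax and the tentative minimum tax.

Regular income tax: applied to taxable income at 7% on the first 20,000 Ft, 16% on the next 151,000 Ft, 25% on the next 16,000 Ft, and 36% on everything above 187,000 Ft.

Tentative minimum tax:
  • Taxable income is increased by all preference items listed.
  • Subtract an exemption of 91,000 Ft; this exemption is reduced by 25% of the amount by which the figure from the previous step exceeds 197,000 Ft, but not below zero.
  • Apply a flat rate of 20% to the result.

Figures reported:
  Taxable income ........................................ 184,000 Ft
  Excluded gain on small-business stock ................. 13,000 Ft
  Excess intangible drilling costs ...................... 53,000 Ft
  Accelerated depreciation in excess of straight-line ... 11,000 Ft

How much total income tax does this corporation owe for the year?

Regular income tax:
  20,000 Ft × 7% = 1,400 Ft
  151,000 Ft × 16% = 24,160 Ft
  13,000 Ft × 25% = 3,250 Ft
  → 28,810 Ft

Tentative minimum tax:
  Adjusted income: 184,000 Ft + 13,000 Ft + 53,000 Ft + 11,000 Ft = 261,000 Ft
  Exemption: 91,000 Ft − 25% × (261,000 Ft − 197,000 Ft) = 91,000 Ft − 16,000 Ft = 75,000 Ft
  Base: 261,000 Ft − 75,000 Ft = 186,000 Ft
  186,000 Ft × 20% = 37,200 Ft

37,200 Ft > 28,810 Ft, so the tentative minimum tax is the binding amount.

37,200 Ft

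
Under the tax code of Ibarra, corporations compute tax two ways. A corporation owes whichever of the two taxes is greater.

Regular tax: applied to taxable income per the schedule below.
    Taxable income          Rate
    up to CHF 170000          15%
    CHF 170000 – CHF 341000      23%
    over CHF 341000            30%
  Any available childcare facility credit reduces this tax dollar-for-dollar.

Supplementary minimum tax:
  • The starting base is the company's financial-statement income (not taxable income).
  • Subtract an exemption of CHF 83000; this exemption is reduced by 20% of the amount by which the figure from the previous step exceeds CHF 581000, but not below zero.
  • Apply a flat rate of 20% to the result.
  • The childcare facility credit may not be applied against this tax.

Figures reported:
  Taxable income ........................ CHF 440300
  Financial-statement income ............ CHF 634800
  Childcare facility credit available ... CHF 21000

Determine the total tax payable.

CHF 112512

Regular tax:
  CHF 170000 × 15% = CHF 25500
  CHF 171000 × 23% = CHF 39330
  CHF 99300 × 30% = CHF 29790
  → CHF 94620
  Less childcare facility credit CHF 21000 → CHF 73620

Supplementary minimum tax:
  Base (financial-statement income): CHF 634800
  Exemption: CHF 83000 − 20% × (CHF 634800 − CHF 581000) = CHF 83000 − CHF 10760 = CHF 72240
  Base: CHF 634800 − CHF 72240 = CHF 562560
  CHF 562560 × 20% = CHF 112512

CHF 112512 > CHF 73620, so the supplementary minimum tax is the binding amount.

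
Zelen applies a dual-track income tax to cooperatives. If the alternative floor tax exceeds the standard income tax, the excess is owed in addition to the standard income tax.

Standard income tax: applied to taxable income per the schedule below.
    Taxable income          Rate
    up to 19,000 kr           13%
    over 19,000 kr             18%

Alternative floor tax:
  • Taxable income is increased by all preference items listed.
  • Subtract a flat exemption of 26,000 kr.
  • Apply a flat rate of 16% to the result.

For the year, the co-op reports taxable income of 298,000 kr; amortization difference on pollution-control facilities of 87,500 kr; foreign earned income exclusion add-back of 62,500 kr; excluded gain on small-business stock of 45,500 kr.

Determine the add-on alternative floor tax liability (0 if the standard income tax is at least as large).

Standard income tax:
  19,000 kr × 13% = 2,470 kr
  279,000 kr × 18% = 50,220 kr
  → 52,690 kr

Alternative floor tax:
  Adjusted income: 298,000 kr + 87,500 kr + 62,500 kr + 45,500 kr = 493,500 kr
  Less exemption 26,000 kr → base 467,500 kr
  467,500 kr × 16% = 74,800 kr

Excess of alternative floor tax over standard income tax: 74,800 kr − 52,690 kr = 22,110 kr.

22,110 kr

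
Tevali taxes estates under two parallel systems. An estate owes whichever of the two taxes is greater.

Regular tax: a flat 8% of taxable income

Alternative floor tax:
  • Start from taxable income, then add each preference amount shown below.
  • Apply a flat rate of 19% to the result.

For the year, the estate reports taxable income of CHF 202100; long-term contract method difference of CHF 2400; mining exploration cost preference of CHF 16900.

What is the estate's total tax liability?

CHF 42066

Regular tax:
  CHF 202100 × 8% = CHF 16168

Alternative floor tax:
  Adjusted income: CHF 202100 + CHF 2400 + CHF 16900 = CHF 221400
  CHF 221400 × 19% = CHF 42066

CHF 42066 > CHF 16168, so the alternative floor tax is the binding amount.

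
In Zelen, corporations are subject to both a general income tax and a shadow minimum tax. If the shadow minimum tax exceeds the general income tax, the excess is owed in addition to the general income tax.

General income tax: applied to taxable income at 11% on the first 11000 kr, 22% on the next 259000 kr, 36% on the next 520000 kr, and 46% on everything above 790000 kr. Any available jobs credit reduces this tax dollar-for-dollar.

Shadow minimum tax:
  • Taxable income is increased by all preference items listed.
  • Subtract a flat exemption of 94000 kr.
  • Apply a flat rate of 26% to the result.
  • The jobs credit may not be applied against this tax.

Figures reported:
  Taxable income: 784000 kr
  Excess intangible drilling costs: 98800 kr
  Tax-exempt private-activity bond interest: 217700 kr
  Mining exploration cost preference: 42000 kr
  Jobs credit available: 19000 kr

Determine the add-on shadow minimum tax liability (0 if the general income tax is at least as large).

Shadow minimum tax:
  Adjusted income: 784000 kr + 98800 kr + 217700 kr + 42000 kr = 1142500 kr
  Less exemption 94000 kr → base 1048500 kr
  1048500 kr × 26% = 272610 kr

General income tax:
  11000 kr × 11% = 1210 kr
  259000 kr × 22% = 56980 kr
  514000 kr × 36% = 185040 kr
  → 243230 kr
  Less jobs credit 19000 kr → 224230 kr

Excess of shadow minimum tax over general income tax: 272610 kr − 224230 kr = 48380 kr.

48380 kr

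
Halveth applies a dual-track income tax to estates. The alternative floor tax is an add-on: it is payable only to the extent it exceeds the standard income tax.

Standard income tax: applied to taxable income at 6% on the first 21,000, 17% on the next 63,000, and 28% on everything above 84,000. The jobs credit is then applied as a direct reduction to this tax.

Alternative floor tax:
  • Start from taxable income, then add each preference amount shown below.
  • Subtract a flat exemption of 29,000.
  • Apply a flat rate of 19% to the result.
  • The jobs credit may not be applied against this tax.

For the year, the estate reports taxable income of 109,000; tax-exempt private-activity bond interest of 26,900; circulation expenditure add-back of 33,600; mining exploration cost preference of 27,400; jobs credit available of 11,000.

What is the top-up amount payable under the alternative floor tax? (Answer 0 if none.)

Alternative floor tax:
  Adjusted income: 109,000 + 26,900 + 33,600 + 27,400 = 196,900
  Less exemption 29,000 → base 167,900
  167,900 × 19% = 31,901

Standard income tax:
  21,000 × 6% = 1,260
  63,000 × 17% = 10,710
  25,000 × 28% = 7,000
  → 18,970
  Less jobs credit 11,000 → 7,970

Excess of alternative floor tax over standard income tax: 31,901 − 7,970 = 23,931.

23,931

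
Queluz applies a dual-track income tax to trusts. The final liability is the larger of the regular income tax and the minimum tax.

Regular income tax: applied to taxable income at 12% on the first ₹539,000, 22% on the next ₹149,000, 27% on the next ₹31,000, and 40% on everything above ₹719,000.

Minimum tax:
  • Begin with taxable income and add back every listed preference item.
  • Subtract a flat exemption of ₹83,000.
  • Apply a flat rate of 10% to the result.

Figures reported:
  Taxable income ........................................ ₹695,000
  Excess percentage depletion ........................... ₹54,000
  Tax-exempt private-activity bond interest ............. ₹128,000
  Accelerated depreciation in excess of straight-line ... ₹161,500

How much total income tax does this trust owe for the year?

₹99,350

Regular income tax:
  ₹539,000 × 12% = ₹64,680
  ₹149,000 × 22% = ₹32,780
  ₹7,000 × 27% = ₹1,890
  → ₹99,350

Minimum tax:
  Adjusted income: ₹695,000 + ₹54,000 + ₹128,000 + ₹161,500 = ₹1,038,500
  Less exemption ₹83,000 → base ₹955,500
  ₹955,500 × 10% = ₹95,550

₹99,350 > ₹95,550, so the regular income tax governs.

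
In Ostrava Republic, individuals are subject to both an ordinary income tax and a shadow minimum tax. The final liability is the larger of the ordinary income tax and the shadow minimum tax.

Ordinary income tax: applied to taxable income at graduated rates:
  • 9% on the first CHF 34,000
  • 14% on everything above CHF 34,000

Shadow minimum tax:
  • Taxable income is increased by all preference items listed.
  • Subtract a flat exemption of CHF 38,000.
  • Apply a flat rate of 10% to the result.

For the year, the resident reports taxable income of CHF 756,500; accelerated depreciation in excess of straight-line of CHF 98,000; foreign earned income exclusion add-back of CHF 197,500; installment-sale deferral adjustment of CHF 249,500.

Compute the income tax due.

CHF 126,350

Shadow minimum tax:
  Adjusted income: CHF 756,500 + CHF 98,000 + CHF 197,500 + CHF 249,500 = CHF 1,301,500
  Less exemption CHF 38,000 → base CHF 1,263,500
  CHF 1,263,500 × 10% = CHF 126,350

Ordinary income tax:
  CHF 34,000 × 9% = CHF 3,060
  CHF 722,500 × 14% = CHF 101,150
  → CHF 104,210

CHF 126,350 > CHF 104,210, so the shadow minimum tax is the binding amount.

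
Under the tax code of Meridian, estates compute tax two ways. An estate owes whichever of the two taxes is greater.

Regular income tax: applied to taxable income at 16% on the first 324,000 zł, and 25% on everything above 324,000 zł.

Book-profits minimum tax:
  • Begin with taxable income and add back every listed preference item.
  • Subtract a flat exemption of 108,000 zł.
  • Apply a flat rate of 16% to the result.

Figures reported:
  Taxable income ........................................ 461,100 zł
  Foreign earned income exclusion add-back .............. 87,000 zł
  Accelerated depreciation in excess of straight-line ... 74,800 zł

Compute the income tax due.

Regular income tax:
  324,000 zł × 16% = 51,840 zł
  137,100 zł × 25% = 34,275 zł
  → 86,115 zł

Book-profits minimum tax:
  Adjusted income: 461,100 zł + 87,000 zł + 74,800 zł = 622,900 zł
  Less exemption 108,000 zł → base 514,900 zł
  514,900 zł × 16% = 82,384 zł

86,115 zł > 82,384 zł, so the regular income tax governs.

86,115 zł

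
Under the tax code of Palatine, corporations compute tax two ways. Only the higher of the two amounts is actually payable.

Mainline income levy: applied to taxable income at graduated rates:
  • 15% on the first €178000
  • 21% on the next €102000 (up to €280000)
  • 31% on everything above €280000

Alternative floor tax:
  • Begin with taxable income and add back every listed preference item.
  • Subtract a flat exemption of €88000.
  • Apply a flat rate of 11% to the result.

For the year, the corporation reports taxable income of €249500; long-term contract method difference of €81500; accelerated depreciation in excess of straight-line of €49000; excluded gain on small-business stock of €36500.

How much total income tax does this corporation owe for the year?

€41715

Alternative floor tax:
  Adjusted income: €249500 + €81500 + €49000 + €36500 = €416500
  Less exemption €88000 → base €328500
  €328500 × 11% = €36135

Mainline income levy:
  €178000 × 15% = €26700
  €71500 × 21% = €15015
  → €41715

€41715 > €36135, so the mainline income levy governs.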